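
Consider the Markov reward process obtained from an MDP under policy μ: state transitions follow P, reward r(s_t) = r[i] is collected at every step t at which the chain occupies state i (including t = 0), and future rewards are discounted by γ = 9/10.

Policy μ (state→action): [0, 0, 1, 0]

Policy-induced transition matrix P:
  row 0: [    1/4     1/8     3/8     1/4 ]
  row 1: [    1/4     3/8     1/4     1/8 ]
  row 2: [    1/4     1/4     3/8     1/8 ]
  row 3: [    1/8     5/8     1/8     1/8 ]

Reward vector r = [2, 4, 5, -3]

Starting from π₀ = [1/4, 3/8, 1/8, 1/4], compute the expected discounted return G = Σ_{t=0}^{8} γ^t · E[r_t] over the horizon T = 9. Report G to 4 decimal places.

t=0: π = [0.2500, 0.3750, 0.1250, 0.2500], E[r] = 1.8750, γ^t·E[r] = 1.875000, running G = 1.875000
t=1: π = [0.2188, 0.3594, 0.2656, 0.1563], E[r] = 2.7344, γ^t·E[r] = 2.460938, running G = 4.335938
t=2: π = [0.2305, 0.3262, 0.2910, 0.1523], E[r] = 2.7637, γ^t·E[r] = 2.238574, running G = 6.574512
t=3: π = [0.2310, 0.3191, 0.2961, 0.1538], E[r] = 2.7576, γ^t·E[r] = 2.010267, running G = 8.584779
t=4: π = [0.2308, 0.3187, 0.2967, 0.1539], E[r] = 2.7580, γ^t·E[r] = 1.809541, running G = 10.394320
t=5: π = [0.2308, 0.3187, 0.2967, 0.1538], E[r] = 2.7582, γ^t·E[r] = 1.628711, running G = 12.023031
t=6: π = [0.2308, 0.3187, 0.2967, 0.1538], E[r] = 2.7582, γ^t·E[r] = 1.465843, running G = 13.488874
t=7: π = [0.2308, 0.3187, 0.2967, 0.1538], E[r] = 2.7582, γ^t·E[r] = 1.319258, running G = 14.808133
t=8: π = [0.2308, 0.3187, 0.2967, 0.1538], E[r] = 2.7582, γ^t·E[r] = 1.187333, running G = 15.995465

G = 15.9955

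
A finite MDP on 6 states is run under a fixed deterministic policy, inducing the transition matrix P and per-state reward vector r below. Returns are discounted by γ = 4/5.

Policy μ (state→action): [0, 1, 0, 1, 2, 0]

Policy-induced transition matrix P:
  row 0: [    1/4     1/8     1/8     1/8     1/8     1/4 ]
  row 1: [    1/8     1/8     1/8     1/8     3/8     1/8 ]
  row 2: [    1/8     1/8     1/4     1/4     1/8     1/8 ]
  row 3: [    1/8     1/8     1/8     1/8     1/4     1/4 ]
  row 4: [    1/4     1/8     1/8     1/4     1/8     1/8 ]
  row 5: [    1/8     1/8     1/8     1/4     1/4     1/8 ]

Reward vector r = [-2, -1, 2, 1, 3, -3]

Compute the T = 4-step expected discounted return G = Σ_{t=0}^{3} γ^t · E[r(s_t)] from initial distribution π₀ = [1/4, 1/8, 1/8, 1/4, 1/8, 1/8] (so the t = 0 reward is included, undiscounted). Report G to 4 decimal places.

G = 0.0193

t=0: π = [0.2500, 0.1250, 0.1250, 0.2500, 0.1250, 0.1250], E[r] = -0.1250, γ^t·E[r] = -0.125000, running G = -0.125000
t=1: π = [0.1719, 0.1250, 0.1406, 0.1719, 0.2031, 0.1875], E[r] = 0.0313, γ^t·E[r] = 0.025000, running G = -0.100000
t=2: π = [0.1719, 0.1250, 0.1426, 0.1914, 0.2012, 0.1680], E[r] = 0.1074, γ^t·E[r] = 0.068750, running G = -0.031250
t=3: π = [0.1716, 0.1250, 0.1428, 0.1890, 0.2012, 0.1704], E[r] = 0.0986, γ^t·E[r] = 0.050500, running G = 0.019250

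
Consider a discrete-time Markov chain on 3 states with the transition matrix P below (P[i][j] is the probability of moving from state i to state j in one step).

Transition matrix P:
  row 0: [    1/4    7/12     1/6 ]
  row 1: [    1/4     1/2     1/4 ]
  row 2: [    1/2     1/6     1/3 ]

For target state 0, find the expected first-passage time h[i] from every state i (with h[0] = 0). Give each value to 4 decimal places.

h = [0.0000, 3.1429, 2.2857]

First-step conditioning: h[0] = 0; for i ≠ 0, h[i] = 1 + Σ_k P[i][k]·h[k].
  h[1] = 1 + 1/2·h[1] + 1/4·h[2]
  h[2] = 1 + 1/6·h[1] + 1/3·h[2]
Solving the 2×2 linear system over states ≠ 0 gives exactly h = [0, 22/7, 16/7] (h[0] = 0 is the target).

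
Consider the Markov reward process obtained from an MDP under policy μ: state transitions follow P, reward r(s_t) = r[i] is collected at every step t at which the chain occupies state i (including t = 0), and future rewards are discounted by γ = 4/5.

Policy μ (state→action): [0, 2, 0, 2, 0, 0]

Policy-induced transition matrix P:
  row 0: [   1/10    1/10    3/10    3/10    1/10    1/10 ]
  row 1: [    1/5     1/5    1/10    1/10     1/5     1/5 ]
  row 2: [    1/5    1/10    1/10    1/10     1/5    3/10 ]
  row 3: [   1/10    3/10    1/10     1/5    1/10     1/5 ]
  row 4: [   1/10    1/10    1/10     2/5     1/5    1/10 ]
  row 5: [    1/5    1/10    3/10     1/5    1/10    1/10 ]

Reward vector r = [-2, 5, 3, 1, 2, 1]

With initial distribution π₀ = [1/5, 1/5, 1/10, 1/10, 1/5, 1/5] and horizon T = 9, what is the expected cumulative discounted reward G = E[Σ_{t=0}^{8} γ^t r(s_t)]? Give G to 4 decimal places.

G = 7.0983

t=0: π = [0.2000, 0.2000, 0.1000, 0.1000, 0.2000, 0.2000], E[r] = 1.6000, γ^t·E[r] = 1.600000, running G = 1.600000
t=1: π = [0.1500, 0.1400, 0.1800, 0.2300, 0.1500, 0.1500], E[r] = 1.6200, γ^t·E[r] = 1.296000, running G = 2.896000
t=2: π = [0.1470, 0.1600, 0.1600, 0.2130, 0.1470, 0.1730], E[r] = 1.6660, γ^t·E[r] = 1.066240, running G = 3.962240
t=3: π = [0.1493, 0.1586, 0.1640, 0.2121, 0.1467, 0.1693], E[r] = 1.6612, γ^t·E[r] = 0.850534, running G = 4.812774
t=4: π = [0.1492, 0.1583, 0.1637, 0.2120, 0.1469, 0.1699], E[r] = 1.6599, γ^t·E[r] = 0.679903, running G = 5.492678
t=5: π = [0.1492, 0.1582, 0.1638, 0.2121, 0.1469, 0.1698], E[r] = 1.6599, γ^t·E[r] = 0.543908, running G = 6.036586
t=6: π = [0.1492, 0.1582, 0.1638, 0.2121, 0.1469, 0.1698], E[r] = 1.6599, γ^t·E[r] = 0.435135, running G = 6.471721
t=7: π = [0.1492, 0.1582, 0.1638, 0.2121, 0.1469, 0.1698], E[r] = 1.6599, γ^t·E[r] = 0.348108, running G = 6.819829
t=8: π = [0.1492, 0.1582, 0.1638, 0.2121, 0.1469, 0.1698], E[r] = 1.6599, γ^t·E[r] = 0.278486, running G = 7.098315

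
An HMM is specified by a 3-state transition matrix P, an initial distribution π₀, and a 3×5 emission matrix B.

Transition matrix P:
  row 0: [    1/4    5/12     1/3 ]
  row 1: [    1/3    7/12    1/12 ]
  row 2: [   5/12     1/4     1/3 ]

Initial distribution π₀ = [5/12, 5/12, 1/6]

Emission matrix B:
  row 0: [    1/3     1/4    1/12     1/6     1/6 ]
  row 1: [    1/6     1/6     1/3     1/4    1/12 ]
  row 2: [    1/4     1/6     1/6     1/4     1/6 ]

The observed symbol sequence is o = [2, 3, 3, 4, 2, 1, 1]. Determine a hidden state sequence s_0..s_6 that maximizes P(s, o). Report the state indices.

path = [1, 1, 1, 1, 1, 1, 1]

t=0: δ = [3.472e-02, 1.389e-01, 2.778e-02]  (obs o_0=2)
t=1: δ = [7.716e-03, 2.025e-02, 2.894e-03]  ψ = [1, 1, 0]  (obs o_1=3)
t=2: δ = [1.125e-03, 2.954e-03, 6.430e-04]  ψ = [1, 1, 0]  (obs o_2=3)
t=3: δ = [1.641e-04, 1.436e-04, 6.251e-05]  ψ = [1, 1, 0]  (obs o_3=4)
t=4: δ = [3.989e-06, 2.792e-05, 9.117e-06]  ψ = [1, 1, 0]  (obs o_4=2)
t=5: δ = [2.327e-06, 2.714e-06, 5.065e-07]  ψ = [1, 1, 2]  (obs o_5=1)
t=6: δ = [2.262e-07, 2.639e-07, 1.293e-07]  ψ = [1, 1, 0]  (obs o_6=1)
backtrack: best end state = 1; path = [1, 1, 1, 1, 1, 1, 1]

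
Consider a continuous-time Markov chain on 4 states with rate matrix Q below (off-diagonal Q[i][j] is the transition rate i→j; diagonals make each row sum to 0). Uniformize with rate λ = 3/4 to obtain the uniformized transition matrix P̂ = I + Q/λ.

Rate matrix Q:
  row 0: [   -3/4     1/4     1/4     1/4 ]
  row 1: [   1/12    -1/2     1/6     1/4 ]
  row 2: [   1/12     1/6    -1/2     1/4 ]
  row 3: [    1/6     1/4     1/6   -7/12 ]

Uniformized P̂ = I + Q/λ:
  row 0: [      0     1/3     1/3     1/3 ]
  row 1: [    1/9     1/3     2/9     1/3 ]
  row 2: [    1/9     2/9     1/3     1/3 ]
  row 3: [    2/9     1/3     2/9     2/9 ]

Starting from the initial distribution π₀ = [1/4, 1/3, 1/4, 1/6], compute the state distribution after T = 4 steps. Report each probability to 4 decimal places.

π = [0.1301, 0.3037, 0.2662, 0.3000]

t=0: π = [0.2500, 0.3333, 0.2500, 0.1667]
t=1: π = [0.1019, 0.3056, 0.2778, 0.3148]
t=2: π = [0.1348, 0.3025, 0.2644, 0.2984]
t=3: π = [0.1293, 0.3040, 0.2666, 0.3002]
t=4: π = [0.1301, 0.3037, 0.2662, 0.3000]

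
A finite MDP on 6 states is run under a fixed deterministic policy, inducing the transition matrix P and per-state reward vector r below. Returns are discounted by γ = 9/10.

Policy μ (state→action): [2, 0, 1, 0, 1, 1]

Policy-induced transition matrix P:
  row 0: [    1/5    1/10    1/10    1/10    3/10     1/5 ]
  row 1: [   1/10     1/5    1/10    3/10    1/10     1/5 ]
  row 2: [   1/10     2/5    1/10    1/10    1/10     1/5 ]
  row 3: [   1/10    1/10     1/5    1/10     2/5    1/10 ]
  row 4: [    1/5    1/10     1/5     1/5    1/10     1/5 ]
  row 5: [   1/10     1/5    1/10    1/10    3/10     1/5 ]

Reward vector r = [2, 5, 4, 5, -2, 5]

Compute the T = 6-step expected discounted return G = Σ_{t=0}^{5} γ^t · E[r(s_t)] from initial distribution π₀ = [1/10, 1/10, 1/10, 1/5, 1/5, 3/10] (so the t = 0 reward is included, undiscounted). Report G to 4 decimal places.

t=0: π = [0.1000, 0.1000, 0.1000, 0.2000, 0.2000, 0.3000], E[r] = 3.2000, γ^t·E[r] = 3.200000, running G = 3.200000
t=1: π = [0.1300, 0.1700, 0.1400, 0.1400, 0.2400, 0.1800], E[r] = 2.7900, γ^t·E[r] = 2.511000, running G = 5.711000
t=2: π = [0.1370, 0.1770, 0.1380, 0.1580, 0.2040, 0.1860], E[r] = 3.0230, γ^t·E[r] = 2.448630, running G = 8.159630
t=3: π = [0.1341, 0.1777, 0.1362, 0.1558, 0.2120, 0.1842], E[r] = 2.9775, γ^t·E[r] = 2.170598, running G = 10.330228
t=4: π = [0.1346, 0.1771, 0.1368, 0.1567, 0.2104, 0.1844], E[r] = 2.9866, γ^t·E[r] = 1.959502, running G = 12.289729
t=5: π = [0.1345, 0.1772, 0.1367, 0.1565, 0.2108, 0.1843], E[r] = 2.9840, γ^t·E[r] = 1.762014, running G = 14.051744

G = 14.0517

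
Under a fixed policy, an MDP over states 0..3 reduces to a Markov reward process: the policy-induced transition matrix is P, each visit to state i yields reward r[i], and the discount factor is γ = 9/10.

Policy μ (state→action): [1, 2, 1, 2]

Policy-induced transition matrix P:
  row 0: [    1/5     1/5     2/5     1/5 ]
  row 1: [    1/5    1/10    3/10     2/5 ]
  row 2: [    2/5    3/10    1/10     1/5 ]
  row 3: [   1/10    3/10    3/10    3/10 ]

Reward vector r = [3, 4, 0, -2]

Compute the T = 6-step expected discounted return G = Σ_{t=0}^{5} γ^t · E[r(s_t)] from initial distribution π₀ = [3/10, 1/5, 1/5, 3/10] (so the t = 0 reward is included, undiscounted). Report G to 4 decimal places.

t=0: π = [0.3000, 0.2000, 0.2000, 0.3000], E[r] = 1.1000, γ^t·E[r] = 1.100000, running G = 1.100000
t=1: π = [0.2100, 0.2300, 0.2900, 0.2700], E[r] = 1.0100, γ^t·E[r] = 0.909000, running G = 2.009000
t=2: π = [0.2310, 0.2330, 0.2630, 0.2730], E[r] = 1.0790, γ^t·E[r] = 0.873990, running G = 2.882990
t=3: π = [0.2253, 0.2303, 0.2705, 0.2739], E[r] = 1.0493, γ^t·E[r] = 0.764940, running G = 3.647930
t=4: π = [0.2267, 0.2314, 0.2684, 0.2735], E[r] = 1.0589, γ^t·E[r] = 0.694725, running G = 4.342654
t=5: π = [0.2263, 0.2310, 0.2690, 0.2736], E[r] = 1.0560, γ^t·E[r] = 0.623532, running G = 4.966186

G = 4.9662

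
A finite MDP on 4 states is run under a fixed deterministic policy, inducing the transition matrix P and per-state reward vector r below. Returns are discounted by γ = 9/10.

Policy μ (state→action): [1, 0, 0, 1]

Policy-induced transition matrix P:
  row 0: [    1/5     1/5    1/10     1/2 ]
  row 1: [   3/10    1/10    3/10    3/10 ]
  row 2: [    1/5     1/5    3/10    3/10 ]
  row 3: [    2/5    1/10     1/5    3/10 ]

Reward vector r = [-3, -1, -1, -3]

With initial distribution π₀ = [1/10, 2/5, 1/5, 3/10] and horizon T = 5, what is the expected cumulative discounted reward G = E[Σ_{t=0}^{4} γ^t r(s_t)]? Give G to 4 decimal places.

t=0: π = [0.1000, 0.4000, 0.2000, 0.3000], E[r] = -1.8000, γ^t·E[r] = -1.800000, running G = -1.800000
t=1: π = [0.3000, 0.1300, 0.2500, 0.3200], E[r] = -2.2400, γ^t·E[r] = -2.016000, running G = -3.816000
t=2: π = [0.2770, 0.1550, 0.2080, 0.3600], E[r] = -2.2740, γ^t·E[r] = -1.841940, running G = -5.657940
t=3: π = [0.2875, 0.1485, 0.2086, 0.3554], E[r] = -2.2858, γ^t·E[r] = -1.666348, running G = -7.324288
t=4: π = [0.2859, 0.1496, 0.2070, 0.3575], E[r] = -2.2869, γ^t·E[r] = -1.500409, running G = -8.824697

G = -8.8247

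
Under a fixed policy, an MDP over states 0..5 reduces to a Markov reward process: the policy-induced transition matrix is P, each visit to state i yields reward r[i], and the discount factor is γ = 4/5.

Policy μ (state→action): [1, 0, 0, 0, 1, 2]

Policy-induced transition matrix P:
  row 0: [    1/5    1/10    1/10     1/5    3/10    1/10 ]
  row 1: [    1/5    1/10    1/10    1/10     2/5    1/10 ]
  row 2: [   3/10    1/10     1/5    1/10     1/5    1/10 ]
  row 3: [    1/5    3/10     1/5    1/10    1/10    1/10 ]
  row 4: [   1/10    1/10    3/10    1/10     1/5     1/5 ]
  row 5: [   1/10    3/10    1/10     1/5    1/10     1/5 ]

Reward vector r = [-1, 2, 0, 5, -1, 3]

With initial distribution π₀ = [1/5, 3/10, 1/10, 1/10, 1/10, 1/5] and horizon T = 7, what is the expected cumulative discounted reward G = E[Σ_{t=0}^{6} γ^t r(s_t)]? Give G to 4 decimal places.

G = 4.2751

t=0: π = [0.2000, 0.3000, 0.1000, 0.1000, 0.1000, 0.2000], E[r] = 1.4000, γ^t·E[r] = 1.400000, running G = 1.400000
t=1: π = [0.1800, 0.1600, 0.1400, 0.1400, 0.2500, 0.1300], E[r] = 0.9800, γ^t·E[r] = 0.784000, running G = 2.184000
t=2: π = [0.1760, 0.1540, 0.1780, 0.1310, 0.2230, 0.1380], E[r] = 0.9780, γ^t·E[r] = 0.625920, running G = 2.809920
t=3: π = [0.1817, 0.1538, 0.1755, 0.1314, 0.2215, 0.1361], E[r] = 0.9697, γ^t·E[r] = 0.496486, running G = 3.306406
t=4: π = [0.1818, 0.1535, 0.1750, 0.1318, 0.2222, 0.1358], E[r] = 0.9692, γ^t·E[r] = 0.396988, running G = 3.703395
t=5: π = [0.1817, 0.1535, 0.1751, 0.1318, 0.2221, 0.1358], E[r] = 0.9693, γ^t·E[r] = 0.317634, running G = 4.021029
t=6: π = [0.1817, 0.1535, 0.1751, 0.1317, 0.2221, 0.1358], E[r] = 0.9693, γ^t·E[r] = 0.254098, running G = 4.275127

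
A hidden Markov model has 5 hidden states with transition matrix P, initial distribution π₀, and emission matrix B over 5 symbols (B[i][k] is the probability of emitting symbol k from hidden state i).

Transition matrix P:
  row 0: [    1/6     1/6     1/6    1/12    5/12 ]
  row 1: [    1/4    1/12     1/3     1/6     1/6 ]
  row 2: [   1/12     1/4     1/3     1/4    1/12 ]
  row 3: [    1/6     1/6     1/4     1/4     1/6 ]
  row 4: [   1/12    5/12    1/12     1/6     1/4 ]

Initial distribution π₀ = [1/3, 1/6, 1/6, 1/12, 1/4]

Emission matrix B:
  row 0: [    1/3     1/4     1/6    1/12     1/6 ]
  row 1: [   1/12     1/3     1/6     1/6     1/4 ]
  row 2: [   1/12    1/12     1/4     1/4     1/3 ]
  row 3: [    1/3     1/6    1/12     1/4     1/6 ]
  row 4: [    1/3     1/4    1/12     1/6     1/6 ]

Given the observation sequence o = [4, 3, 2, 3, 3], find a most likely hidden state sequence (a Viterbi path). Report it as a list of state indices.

path = [2, 2, 2, 2, 2]

t=0: δ = [5.556e-02, 4.167e-02, 5.556e-02, 1.389e-02, 4.167e-02]  (obs o_0=4)
t=1: δ = [8.681e-04, 2.894e-03, 4.630e-03, 3.472e-03, 3.858e-03]  ψ = [1, 4, 2, 2, 0]  (obs o_1=3)
t=2: δ = [1.206e-04, 2.679e-04, 3.858e-04, 9.645e-05, 8.038e-05]  ψ = [1, 4, 2, 2, 4]  (obs o_2=2)
t=3: δ = [5.582e-06, 1.608e-05, 3.215e-05, 2.411e-05, 8.372e-06]  ψ = [1, 2, 2, 2, 0]  (obs o_3=3)
t=4: δ = [3.349e-07, 1.340e-06, 2.679e-06, 2.009e-06, 6.698e-07]  ψ = [1, 2, 2, 2, 3]  (obs o_4=3)
backtrack: best end state = 2; path = [2, 2, 2, 2, 2]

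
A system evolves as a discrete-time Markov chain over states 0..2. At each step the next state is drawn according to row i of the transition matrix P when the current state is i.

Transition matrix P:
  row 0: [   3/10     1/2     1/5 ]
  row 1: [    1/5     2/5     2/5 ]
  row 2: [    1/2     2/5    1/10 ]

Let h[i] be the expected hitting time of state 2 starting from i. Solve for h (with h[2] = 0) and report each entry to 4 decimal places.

First-step conditioning: h[2] = 0; for i ≠ 2, h[i] = 1 + Σ_k P[i][k]·h[k].
  h[0] = 1 + 3/10·h[0] + 1/2·h[1]
  h[1] = 1 + 1/5·h[0] + 2/5·h[1]
Solving the 2×2 linear system over states ≠ 2 gives exactly h = [55/16, 45/16, 0] (h[2] = 0 is the target).

h = [3.4375, 2.8125, 0.0000]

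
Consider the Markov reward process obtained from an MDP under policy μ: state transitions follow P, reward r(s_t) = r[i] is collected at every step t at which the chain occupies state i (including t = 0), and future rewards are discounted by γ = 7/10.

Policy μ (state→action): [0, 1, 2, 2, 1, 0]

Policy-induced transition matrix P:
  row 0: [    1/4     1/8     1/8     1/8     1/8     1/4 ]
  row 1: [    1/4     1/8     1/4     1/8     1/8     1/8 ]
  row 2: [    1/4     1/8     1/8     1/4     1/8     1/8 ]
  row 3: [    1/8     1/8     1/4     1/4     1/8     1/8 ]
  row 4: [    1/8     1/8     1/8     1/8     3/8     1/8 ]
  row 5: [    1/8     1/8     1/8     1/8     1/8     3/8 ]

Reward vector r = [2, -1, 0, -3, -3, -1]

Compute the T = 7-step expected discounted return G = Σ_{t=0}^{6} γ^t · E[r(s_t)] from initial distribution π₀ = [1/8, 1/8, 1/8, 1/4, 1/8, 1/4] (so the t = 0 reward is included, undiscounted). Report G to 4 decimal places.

t=0: π = [0.1250, 0.1250, 0.1250, 0.2500, 0.1250, 0.2500], E[r] = -1.2500, γ^t·E[r] = -1.250000, running G = -1.250000
t=1: π = [0.1719, 0.1250, 0.1719, 0.1719, 0.1563, 0.2031], E[r] = -0.9688, γ^t·E[r] = -0.678125, running G = -1.928125
t=2: π = [0.1836, 0.1250, 0.1621, 0.1680, 0.1641, 0.1973], E[r] = -0.9512, γ^t·E[r] = -0.466074, running G = -2.394199
t=3: π = [0.1838, 0.1250, 0.1616, 0.1663, 0.1660, 0.1973], E[r] = -0.9514, γ^t·E[r] = -0.326336, running G = -2.720535
t=4: π = [0.1838, 0.1250, 0.1614, 0.1660, 0.1665, 0.1973], E[r] = -0.9521, γ^t·E[r] = -0.228611, running G = -2.949146
t=5: π = [0.1838, 0.1250, 0.1614, 0.1659, 0.1666, 0.1973], E[r] = -0.9524, γ^t·E[r] = -0.160069, running G = -3.109215
t=6: π = [0.1838, 0.1250, 0.1614, 0.1659, 0.1667, 0.1973], E[r] = -0.9525, γ^t·E[r] = -0.112057, running G = -3.221272

G = -3.2213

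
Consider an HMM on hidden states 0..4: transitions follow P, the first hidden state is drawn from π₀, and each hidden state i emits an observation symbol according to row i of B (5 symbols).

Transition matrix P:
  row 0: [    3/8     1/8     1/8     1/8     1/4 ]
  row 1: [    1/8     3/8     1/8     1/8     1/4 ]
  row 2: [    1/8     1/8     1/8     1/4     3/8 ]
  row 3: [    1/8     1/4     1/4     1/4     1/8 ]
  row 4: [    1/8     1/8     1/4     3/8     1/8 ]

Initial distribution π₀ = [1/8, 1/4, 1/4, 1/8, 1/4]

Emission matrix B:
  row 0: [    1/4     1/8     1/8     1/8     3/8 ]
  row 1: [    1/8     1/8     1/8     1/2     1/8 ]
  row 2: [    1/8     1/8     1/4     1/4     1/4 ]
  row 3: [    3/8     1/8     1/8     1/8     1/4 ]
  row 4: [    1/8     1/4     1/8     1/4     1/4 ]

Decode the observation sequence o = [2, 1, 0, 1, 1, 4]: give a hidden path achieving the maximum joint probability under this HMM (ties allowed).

t=0: δ = [1.562e-02, 3.125e-02, 6.250e-02, 1.562e-02, 3.125e-02]  (obs o_0=2)
t=1: δ = [9.766e-04, 1.465e-03, 9.766e-04, 1.953e-03, 5.859e-03]  ψ = [2, 1, 2, 2, 2]  (obs o_1=1)
t=2: δ = [1.831e-04, 9.155e-05, 1.831e-04, 8.240e-04, 9.155e-05]  ψ = [4, 4, 4, 4, 4]  (obs o_2=0)
t=3: δ = [1.287e-05, 2.575e-05, 2.575e-05, 2.575e-05, 2.575e-05]  ψ = [3, 3, 3, 3, 3]  (obs o_3=1)
t=4: δ = [6.035e-07, 1.207e-06, 8.047e-07, 1.207e-06, 2.414e-06]  ψ = [0, 1, 3, 4, 2]  (obs o_4=1)
t=5: δ = [1.132e-07, 5.658e-08, 1.509e-07, 2.263e-07, 7.544e-08]  ψ = [4, 1, 4, 4, 1]  (obs o_5=4)
backtrack: best end state = 3; path = [2, 4, 3, 2, 4, 3]

path = [2, 4, 3, 2, 4, 3]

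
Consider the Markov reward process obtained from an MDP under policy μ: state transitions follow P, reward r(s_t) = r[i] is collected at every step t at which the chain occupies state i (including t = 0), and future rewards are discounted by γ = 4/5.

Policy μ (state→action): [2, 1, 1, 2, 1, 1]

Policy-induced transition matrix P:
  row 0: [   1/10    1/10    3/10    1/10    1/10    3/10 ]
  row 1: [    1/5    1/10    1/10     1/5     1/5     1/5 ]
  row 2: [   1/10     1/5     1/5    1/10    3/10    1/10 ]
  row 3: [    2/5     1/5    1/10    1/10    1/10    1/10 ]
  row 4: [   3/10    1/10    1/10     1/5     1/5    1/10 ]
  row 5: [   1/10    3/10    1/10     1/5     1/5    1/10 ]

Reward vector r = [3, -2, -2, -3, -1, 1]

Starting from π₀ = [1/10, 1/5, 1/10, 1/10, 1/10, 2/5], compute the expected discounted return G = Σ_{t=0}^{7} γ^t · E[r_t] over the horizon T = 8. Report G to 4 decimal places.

G = -2.0533

t=0: π = [0.1000, 0.2000, 0.1000, 0.1000, 0.1000, 0.4000], E[r] = -0.3000, γ^t·E[r] = -0.300000, running G = -0.300000
t=1: π = [0.1700, 0.2000, 0.1300, 0.1700, 0.1900, 0.1400], E[r] = -0.7100, γ^t·E[r] = -0.568000, running G = -0.868000
t=2: π = [0.2090, 0.1580, 0.1470, 0.1530, 0.1790, 0.1540], E[r] = -0.4670, γ^t·E[r] = -0.298880, running G = -1.166880
t=3: π = [0.1975, 0.1608, 0.1565, 0.1491, 0.1785, 0.1576], E[r] = -0.5103, γ^t·E[r] = -0.261274, running G = -1.428154
t=4: π = [0.1965, 0.1621, 0.1552, 0.1497, 0.1810, 0.1556], E[r] = -0.5194, γ^t·E[r] = -0.212750, running G = -1.640904
t=5: π = [0.1973, 0.1616, 0.1548, 0.1499, 0.1809, 0.1555], E[r] = -0.5159, γ^t·E[r] = -0.169042, running G = -1.809946
t=6: π = [0.1973, 0.1616, 0.1549, 0.1498, 0.1808, 0.1556], E[r] = -0.5157, γ^t·E[r] = -0.135181, running G = -1.945127
t=7: π = [0.1972, 0.1616, 0.1550, 0.1498, 0.1808, 0.1556], E[r] = -0.5159, γ^t·E[r] = -0.108194, running G = -2.053322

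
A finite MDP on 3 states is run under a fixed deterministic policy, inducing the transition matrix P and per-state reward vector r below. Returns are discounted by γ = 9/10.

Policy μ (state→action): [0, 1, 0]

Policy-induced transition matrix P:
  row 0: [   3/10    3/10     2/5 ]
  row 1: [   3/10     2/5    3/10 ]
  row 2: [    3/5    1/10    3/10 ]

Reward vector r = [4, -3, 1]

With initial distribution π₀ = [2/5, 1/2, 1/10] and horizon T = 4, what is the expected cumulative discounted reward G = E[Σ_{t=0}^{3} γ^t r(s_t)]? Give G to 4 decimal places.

t=0: π = [0.4000, 0.5000, 0.1000], E[r] = 0.2000, γ^t·E[r] = 0.200000, running G = 0.200000
t=1: π = [0.3300, 0.3300, 0.3400], E[r] = 0.6700, γ^t·E[r] = 0.603000, running G = 0.803000
t=2: π = [0.4020, 0.2650, 0.3330], E[r] = 1.1460, γ^t·E[r] = 0.928260, running G = 1.731260
t=3: π = [0.3999, 0.2599, 0.3402], E[r] = 1.1601, γ^t·E[r] = 0.845713, running G = 2.576973

G = 2.5770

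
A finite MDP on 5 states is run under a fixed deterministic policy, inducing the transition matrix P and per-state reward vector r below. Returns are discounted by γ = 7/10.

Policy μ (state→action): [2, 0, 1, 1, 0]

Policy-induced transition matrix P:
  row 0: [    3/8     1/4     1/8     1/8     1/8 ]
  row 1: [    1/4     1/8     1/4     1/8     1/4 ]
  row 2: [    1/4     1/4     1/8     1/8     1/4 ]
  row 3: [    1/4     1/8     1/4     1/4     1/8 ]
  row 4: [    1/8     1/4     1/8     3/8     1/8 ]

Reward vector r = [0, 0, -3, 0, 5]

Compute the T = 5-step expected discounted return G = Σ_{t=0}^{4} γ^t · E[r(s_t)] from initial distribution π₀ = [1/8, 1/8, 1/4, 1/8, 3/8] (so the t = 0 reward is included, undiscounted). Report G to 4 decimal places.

t=0: π = [0.1250, 0.1250, 0.2500, 0.1250, 0.3750], E[r] = 1.1250, γ^t·E[r] = 1.125000, running G = 1.125000
t=1: π = [0.2188, 0.2188, 0.1563, 0.2344, 0.1719], E[r] = 0.3906, γ^t·E[r] = 0.273438, running G = 1.398438
t=2: π = [0.2559, 0.1934, 0.1816, 0.1973, 0.1719], E[r] = 0.3145, γ^t·E[r] = 0.154082, running G = 1.552520
t=3: π = [0.2605, 0.2012, 0.1738, 0.1926, 0.1719], E[r] = 0.3379, γ^t·E[r] = 0.115896, running G = 1.668416
t=4: π = [0.2611, 0.2008, 0.1742, 0.1920, 0.1719], E[r] = 0.3367, γ^t·E[r] = 0.080842, running G = 1.749258

G = 1.7493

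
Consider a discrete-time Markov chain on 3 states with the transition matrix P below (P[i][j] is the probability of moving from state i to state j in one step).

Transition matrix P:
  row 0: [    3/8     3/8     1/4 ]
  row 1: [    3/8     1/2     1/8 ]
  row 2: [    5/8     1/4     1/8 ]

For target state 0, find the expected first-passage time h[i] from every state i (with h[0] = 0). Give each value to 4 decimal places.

First-step conditioning: h[0] = 0; for i ≠ 0, h[i] = 1 + Σ_k P[i][k]·h[k].
  h[1] = 1 + 1/2·h[1] + 1/8·h[2]
  h[2] = 1 + 1/4·h[1] + 1/8·h[2]
Solving the 2×2 linear system over states ≠ 0 gives exactly h = [0, 32/13, 24/13] (h[0] = 0 is the target).

h = [0.0000, 2.4615, 1.8462]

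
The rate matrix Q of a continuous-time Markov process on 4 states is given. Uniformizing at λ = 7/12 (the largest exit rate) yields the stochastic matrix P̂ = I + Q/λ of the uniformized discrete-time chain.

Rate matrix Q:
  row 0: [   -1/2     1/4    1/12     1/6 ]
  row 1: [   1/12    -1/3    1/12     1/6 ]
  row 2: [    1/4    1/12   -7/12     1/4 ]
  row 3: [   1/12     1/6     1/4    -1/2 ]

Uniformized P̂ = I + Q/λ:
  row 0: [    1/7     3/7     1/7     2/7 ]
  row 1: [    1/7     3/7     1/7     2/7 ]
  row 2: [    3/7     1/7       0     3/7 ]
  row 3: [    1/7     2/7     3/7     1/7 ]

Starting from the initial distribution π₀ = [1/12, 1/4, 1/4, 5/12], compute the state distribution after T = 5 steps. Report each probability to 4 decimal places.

t=0: π = [0.0833, 0.2500, 0.2500, 0.4167]
t=1: π = [0.2143, 0.2976, 0.2262, 0.2619]
t=2: π = [0.2075, 0.3265, 0.1854, 0.2806]
t=3: π = [0.1958, 0.3355, 0.1966, 0.2721]
t=4: π = [0.1990, 0.3335, 0.1925, 0.2749]
t=5: π = [0.1979, 0.3343, 0.1939, 0.2739]

π = [0.1979, 0.3343, 0.1939, 0.2739]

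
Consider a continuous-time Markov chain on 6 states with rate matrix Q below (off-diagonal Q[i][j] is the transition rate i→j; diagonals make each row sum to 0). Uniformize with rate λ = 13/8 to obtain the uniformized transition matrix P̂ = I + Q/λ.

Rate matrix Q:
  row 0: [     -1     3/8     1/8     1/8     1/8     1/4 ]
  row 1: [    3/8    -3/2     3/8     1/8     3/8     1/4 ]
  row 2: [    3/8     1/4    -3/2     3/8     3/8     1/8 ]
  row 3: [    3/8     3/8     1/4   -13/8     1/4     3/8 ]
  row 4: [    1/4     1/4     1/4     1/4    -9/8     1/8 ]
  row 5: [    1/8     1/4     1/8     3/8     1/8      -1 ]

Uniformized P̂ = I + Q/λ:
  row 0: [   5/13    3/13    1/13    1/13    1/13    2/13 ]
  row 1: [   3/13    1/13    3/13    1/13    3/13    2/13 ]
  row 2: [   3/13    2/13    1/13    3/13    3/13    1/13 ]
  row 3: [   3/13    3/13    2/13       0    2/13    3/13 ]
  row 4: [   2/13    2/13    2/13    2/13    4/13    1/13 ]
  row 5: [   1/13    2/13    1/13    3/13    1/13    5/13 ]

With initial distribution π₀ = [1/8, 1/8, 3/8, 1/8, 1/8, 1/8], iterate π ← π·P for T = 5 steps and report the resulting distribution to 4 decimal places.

t=0: π = [0.1250, 0.1250, 0.3750, 0.1250, 0.1250, 0.1250]
t=1: π = [0.2212, 0.1635, 0.1154, 0.1538, 0.1923, 0.1538]
t=2: π = [0.2263, 0.1701, 0.1287, 0.1213, 0.1760, 0.1775]
t=3: π = [0.2247, 0.1675, 0.1260, 0.1282, 0.1728, 0.1807]
t=4: π = [0.2242, 0.1681, 0.1259, 0.1275, 0.1718, 0.1824]
t=5: π = [0.2240, 0.1680, 0.1258, 0.1278, 0.1716, 0.1829]

π = [0.2240, 0.1680, 0.1258, 0.1278, 0.1716, 0.1829]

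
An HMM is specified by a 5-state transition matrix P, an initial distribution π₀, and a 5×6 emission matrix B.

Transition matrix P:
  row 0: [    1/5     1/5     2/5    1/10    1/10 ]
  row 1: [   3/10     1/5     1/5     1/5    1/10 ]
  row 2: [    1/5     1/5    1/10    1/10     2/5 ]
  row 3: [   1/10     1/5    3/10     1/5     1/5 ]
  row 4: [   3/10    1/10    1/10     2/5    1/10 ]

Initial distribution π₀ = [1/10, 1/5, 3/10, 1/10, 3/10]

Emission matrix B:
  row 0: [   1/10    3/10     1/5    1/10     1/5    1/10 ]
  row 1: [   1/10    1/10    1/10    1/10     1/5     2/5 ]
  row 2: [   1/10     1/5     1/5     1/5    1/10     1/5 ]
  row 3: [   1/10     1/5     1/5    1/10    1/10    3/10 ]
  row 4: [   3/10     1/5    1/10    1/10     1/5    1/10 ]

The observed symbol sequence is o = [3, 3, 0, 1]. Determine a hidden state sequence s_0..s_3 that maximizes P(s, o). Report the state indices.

path = [2, 2, 4, 0]

t=0: δ = [1.000e-02, 2.000e-02, 6.000e-02, 1.000e-02, 3.000e-02]  (obs o_0=3)
t=1: δ = [1.200e-03, 1.200e-03, 1.200e-03, 1.200e-03, 2.400e-03]  ψ = [2, 2, 2, 4, 2]  (obs o_1=3)
t=2: δ = [7.200e-05, 2.400e-05, 4.800e-05, 9.600e-05, 1.440e-04]  ψ = [4, 0, 0, 4, 2]  (obs o_2=0)
t=3: δ = [1.296e-05, 1.920e-06, 5.760e-06, 1.152e-05, 3.840e-06]  ψ = [4, 3, 0, 4, 2]  (obs o_3=1)
backtrack: best end state = 0; path = [2, 2, 4, 0]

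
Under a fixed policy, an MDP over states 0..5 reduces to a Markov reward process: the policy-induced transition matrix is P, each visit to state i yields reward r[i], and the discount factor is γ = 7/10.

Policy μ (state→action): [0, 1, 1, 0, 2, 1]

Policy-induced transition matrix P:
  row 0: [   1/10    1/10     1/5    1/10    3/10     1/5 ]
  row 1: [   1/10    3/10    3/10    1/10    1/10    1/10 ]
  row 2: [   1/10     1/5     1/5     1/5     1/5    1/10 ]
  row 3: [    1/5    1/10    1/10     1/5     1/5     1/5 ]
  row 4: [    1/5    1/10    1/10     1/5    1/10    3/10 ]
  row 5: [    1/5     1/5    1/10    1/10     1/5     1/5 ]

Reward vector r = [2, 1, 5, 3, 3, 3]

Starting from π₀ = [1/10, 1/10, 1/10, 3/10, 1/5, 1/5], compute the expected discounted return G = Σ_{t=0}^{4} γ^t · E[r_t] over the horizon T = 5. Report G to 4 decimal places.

G = 7.9153

t=0: π = [0.1000, 0.1000, 0.1000, 0.3000, 0.2000, 0.2000], E[r] = 2.9000, γ^t·E[r] = 2.900000, running G = 2.900000
t=1: π = [0.1700, 0.1500, 0.1400, 0.1600, 0.1800, 0.2000], E[r] = 2.8100, γ^t·E[r] = 1.967000, running G = 4.867000
t=2: π = [0.1540, 0.1640, 0.1610, 0.1480, 0.1840, 0.1890], E[r] = 2.8400, γ^t·E[r] = 1.391600, running G = 6.258600
t=3: π = [0.1521, 0.1678, 0.1643, 0.1493, 0.1806, 0.1859], E[r] = 2.8409, γ^t·E[r] = 0.974429, running G = 7.233029
t=4: π = [0.1516, 0.1686, 0.1652, 0.1494, 0.1804, 0.1849], E[r] = 2.8417, γ^t·E[r] = 0.682283, running G = 7.915311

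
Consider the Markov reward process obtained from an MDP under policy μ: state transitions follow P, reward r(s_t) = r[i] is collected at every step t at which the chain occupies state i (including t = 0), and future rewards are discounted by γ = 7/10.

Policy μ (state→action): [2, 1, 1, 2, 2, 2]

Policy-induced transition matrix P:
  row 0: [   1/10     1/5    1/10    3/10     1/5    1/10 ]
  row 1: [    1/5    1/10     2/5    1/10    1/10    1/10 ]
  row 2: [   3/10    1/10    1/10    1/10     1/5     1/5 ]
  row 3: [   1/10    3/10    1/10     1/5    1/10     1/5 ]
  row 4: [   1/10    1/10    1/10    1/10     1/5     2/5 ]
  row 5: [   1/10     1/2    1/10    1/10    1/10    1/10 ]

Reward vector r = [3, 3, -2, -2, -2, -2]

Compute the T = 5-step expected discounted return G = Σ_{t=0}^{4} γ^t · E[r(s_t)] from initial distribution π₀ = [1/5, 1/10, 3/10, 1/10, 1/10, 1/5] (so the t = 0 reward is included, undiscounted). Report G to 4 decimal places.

G = -0.7150

t=0: π = [0.2000, 0.1000, 0.3000, 0.1000, 0.1000, 0.2000], E[r] = -0.5000, γ^t·E[r] = -0.500000, running G = -0.500000
t=1: π = [0.1700, 0.2200, 0.1300, 0.1500, 0.1600, 0.1700], E[r] = -0.0500, γ^t·E[r] = -0.035000, running G = -0.535000
t=2: π = [0.1480, 0.2150, 0.1660, 0.1490, 0.1460, 0.1760], E[r] = -0.1850, γ^t·E[r] = -0.090650, running G = -0.625650
t=3: π = [0.1547, 0.2150, 0.1645, 0.1445, 0.1460, 0.1753], E[r] = -0.1515, γ^t·E[r] = -0.051965, running G = -0.677615
t=4: π = [0.1544, 0.2145, 0.1645, 0.1454, 0.1465, 0.1747], E[r] = -0.1556, γ^t·E[r] = -0.037348, running G = -0.714962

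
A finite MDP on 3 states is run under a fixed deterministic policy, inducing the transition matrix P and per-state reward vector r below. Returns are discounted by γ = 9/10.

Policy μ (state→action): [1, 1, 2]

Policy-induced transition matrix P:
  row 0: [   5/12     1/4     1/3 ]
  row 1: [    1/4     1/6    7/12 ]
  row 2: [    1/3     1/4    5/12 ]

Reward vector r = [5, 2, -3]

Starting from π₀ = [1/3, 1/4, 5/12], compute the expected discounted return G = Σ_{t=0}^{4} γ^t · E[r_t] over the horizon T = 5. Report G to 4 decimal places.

G = 3.6627

t=0: π = [0.3333, 0.2500, 0.4167], E[r] = 0.9167, γ^t·E[r] = 0.916667, running G = 0.916667
t=1: π = [0.3403, 0.2292, 0.4306], E[r] = 0.8681, γ^t·E[r] = 0.781250, running G = 1.697917
t=2: π = [0.3426, 0.2309, 0.4265], E[r] = 0.8953, γ^t·E[r] = 0.725156, running G = 2.423073
t=3: π = [0.3426, 0.2308, 0.4266], E[r] = 0.8949, γ^t·E[r] = 0.652395, running G = 3.075467
t=4: π = [0.3427, 0.2308, 0.4266], E[r] = 0.8951, γ^t·E[r] = 0.587279, running G = 3.662746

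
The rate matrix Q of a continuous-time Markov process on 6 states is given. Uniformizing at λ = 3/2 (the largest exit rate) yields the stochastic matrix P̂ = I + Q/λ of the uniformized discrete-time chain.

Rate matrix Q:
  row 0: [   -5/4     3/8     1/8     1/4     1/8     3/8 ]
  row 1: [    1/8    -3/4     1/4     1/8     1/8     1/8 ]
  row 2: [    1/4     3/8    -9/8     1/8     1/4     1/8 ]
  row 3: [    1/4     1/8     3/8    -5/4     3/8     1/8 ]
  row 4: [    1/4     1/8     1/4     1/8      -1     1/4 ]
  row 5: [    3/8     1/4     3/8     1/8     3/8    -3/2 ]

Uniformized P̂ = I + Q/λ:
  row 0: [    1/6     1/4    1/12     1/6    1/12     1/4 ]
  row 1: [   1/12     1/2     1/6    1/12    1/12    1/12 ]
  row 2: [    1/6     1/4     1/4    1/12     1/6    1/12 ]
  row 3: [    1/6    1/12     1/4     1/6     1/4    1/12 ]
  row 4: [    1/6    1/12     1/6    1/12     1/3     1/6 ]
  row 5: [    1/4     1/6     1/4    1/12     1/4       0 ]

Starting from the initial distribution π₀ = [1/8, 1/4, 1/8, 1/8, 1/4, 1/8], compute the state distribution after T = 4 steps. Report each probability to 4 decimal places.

t=0: π = [0.1250, 0.2500, 0.1250, 0.1250, 0.2500, 0.1250]
t=1: π = [0.1563, 0.2396, 0.1875, 0.1042, 0.1979, 0.1146]
t=2: π = [0.1563, 0.2500, 0.1875, 0.1050, 0.1849, 0.1163]
t=3: π = [0.1555, 0.2545, 0.1877, 0.1051, 0.1821, 0.1151]
t=4: π = [0.1551, 0.2562, 0.1877, 0.1051, 0.1812, 0.1148]

π = [0.1551, 0.2562, 0.1877, 0.1051, 0.1812, 0.1148]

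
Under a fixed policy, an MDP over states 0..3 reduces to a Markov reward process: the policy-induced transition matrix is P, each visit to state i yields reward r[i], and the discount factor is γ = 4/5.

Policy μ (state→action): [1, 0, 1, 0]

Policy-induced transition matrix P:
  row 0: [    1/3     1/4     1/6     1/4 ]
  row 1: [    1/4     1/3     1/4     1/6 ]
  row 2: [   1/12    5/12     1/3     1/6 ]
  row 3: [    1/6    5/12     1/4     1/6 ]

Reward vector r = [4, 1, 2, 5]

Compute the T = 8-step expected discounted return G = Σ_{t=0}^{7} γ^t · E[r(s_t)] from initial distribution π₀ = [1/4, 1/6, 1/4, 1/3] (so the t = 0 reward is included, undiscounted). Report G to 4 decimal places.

G = 11.6002

t=0: π = [0.2500, 0.1667, 0.2500, 0.3333], E[r] = 3.3333, γ^t·E[r] = 3.333333, running G = 3.333333
t=1: π = [0.2014, 0.3611, 0.2500, 0.1875], E[r] = 2.6042, γ^t·E[r] = 2.083333, running G = 5.416667
t=2: π = [0.2095, 0.3530, 0.2541, 0.1834], E[r] = 2.6163, γ^t·E[r] = 1.674444, running G = 7.091111
t=3: π = [0.2098, 0.3523, 0.2537, 0.1841], E[r] = 2.6197, γ^t·E[r] = 1.341284, running G = 8.432395
t=4: π = [0.2099, 0.3523, 0.2537, 0.1842], E[r] = 2.6198, γ^t·E[r] = 1.073085, running G = 9.505480
t=5: π = [0.2099, 0.3523, 0.2537, 0.1842], E[r] = 2.6199, γ^t·E[r] = 0.858478, running G = 10.363958
t=6: π = [0.2099, 0.3523, 0.2536, 0.1842], E[r] = 2.6199, γ^t·E[r] = 0.686784, running G = 11.050742
t=7: π = [0.2099, 0.3523, 0.2536, 0.1842], E[r] = 2.6199, γ^t·E[r] = 0.549428, running G = 11.600169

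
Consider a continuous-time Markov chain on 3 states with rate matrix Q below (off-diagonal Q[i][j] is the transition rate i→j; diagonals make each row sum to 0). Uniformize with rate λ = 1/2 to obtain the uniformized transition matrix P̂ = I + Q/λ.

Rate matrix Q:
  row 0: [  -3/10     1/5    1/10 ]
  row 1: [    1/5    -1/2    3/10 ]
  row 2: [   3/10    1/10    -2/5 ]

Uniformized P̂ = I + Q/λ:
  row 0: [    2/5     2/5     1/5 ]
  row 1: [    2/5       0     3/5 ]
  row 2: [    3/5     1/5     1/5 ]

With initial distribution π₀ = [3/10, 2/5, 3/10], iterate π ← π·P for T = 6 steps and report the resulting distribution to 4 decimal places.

π = [0.4594, 0.2432, 0.2975]

t=0: π = [0.3000, 0.4000, 0.3000]
t=1: π = [0.4600, 0.1800, 0.3600]
t=2: π = [0.4720, 0.2560, 0.2720]
t=3: π = [0.4544, 0.2432, 0.3024]
t=4: π = [0.4605, 0.2422, 0.2973]
t=5: π = [0.4595, 0.2436, 0.2969]
t=6: π = [0.4594, 0.2432, 0.2975]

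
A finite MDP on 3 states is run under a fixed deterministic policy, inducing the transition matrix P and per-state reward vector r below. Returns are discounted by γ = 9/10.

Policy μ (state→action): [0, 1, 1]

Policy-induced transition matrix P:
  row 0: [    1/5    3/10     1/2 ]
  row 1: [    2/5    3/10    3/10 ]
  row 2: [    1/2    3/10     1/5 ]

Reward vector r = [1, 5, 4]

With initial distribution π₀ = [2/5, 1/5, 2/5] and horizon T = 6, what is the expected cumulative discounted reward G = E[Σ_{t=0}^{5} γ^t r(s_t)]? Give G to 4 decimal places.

t=0: π = [0.4000, 0.2000, 0.4000], E[r] = 3.0000, γ^t·E[r] = 3.000000, running G = 3.000000
t=1: π = [0.3600, 0.3000, 0.3400], E[r] = 3.2200, γ^t·E[r] = 2.898000, running G = 5.898000
t=2: π = [0.3620, 0.3000, 0.3380], E[r] = 3.2140, γ^t·E[r] = 2.603340, running G = 8.501340
t=3: π = [0.3614, 0.3000, 0.3386], E[r] = 3.2158, γ^t·E[r] = 2.344318, running G = 10.845658
t=4: π = [0.3616, 0.3000, 0.3384], E[r] = 3.2153, γ^t·E[r] = 2.109532, running G = 12.955190
t=5: π = [0.3615, 0.3000, 0.3385], E[r] = 3.2154, γ^t·E[r] = 1.898675, running G = 14.853865

G = 14.8539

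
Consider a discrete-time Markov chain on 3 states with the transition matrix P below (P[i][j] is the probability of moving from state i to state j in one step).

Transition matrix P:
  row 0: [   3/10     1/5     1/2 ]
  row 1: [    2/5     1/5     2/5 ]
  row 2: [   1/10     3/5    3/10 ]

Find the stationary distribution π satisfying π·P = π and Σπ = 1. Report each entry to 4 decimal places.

Balance equations π_j = Σ_i π_i·P[i][j]:
  π_0 = 3/10·π_0 + 2/5·π_1 + 1/10·π_2
  π_1 = 1/5·π_0 + 1/5·π_1 + 3/5·π_2
  normalize: π_0 + π_1 + π_2 = 1
Solving the linear system gives exactly π = [8/31, 11/31, 12/31].

π = [0.2581, 0.3548, 0.3871]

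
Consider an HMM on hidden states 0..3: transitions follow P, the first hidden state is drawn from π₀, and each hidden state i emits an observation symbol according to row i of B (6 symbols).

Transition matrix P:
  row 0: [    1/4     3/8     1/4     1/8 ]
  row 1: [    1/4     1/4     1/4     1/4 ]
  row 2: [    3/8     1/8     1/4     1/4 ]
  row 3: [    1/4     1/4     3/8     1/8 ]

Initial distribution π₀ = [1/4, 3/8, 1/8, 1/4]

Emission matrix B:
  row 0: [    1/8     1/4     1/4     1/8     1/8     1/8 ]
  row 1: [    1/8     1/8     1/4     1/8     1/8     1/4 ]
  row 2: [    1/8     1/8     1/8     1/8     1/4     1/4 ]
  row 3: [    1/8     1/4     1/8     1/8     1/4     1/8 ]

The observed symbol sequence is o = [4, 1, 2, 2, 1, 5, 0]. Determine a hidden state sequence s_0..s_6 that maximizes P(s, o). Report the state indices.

path = [3, 2, 0, 1, 3, 2, 0]

t=0: δ = [3.125e-02, 4.688e-02, 3.125e-02, 6.250e-02]  (obs o_0=4)
t=1: δ = [3.906e-03, 1.953e-03, 2.930e-03, 2.930e-03]  ψ = [3, 3, 3, 1]  (obs o_1=1)
t=2: δ = [2.747e-04, 3.662e-04, 1.373e-04, 9.155e-05]  ψ = [2, 0, 3, 2]  (obs o_2=2)
t=3: δ = [2.289e-05, 2.575e-05, 1.144e-05, 1.144e-05]  ψ = [1, 0, 1, 1]  (obs o_3=2)
t=4: δ = [1.609e-06, 1.073e-06, 8.047e-07, 1.609e-06]  ψ = [1, 0, 1, 1]  (obs o_4=1)
t=5: δ = [5.029e-08, 1.509e-07, 1.509e-07, 3.353e-08]  ψ = [0, 0, 3, 1]  (obs o_5=5)
t=6: δ = [7.072e-09, 4.715e-09, 4.715e-09, 4.715e-09]  ψ = [2, 1, 1, 1]  (obs o_6=0)
backtrack: best end state = 0; path = [3, 2, 0, 1, 3, 2, 0]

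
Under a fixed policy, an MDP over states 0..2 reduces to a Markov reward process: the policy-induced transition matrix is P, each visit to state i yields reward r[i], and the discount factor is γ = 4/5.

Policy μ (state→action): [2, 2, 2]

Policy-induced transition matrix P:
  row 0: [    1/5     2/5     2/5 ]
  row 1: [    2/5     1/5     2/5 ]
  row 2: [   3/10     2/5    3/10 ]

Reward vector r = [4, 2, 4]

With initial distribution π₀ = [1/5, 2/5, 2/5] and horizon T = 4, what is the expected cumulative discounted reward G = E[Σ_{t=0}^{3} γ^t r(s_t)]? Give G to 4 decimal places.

t=0: π = [0.2000, 0.4000, 0.4000], E[r] = 3.2000, γ^t·E[r] = 3.200000, running G = 3.200000
t=1: π = [0.3200, 0.3200, 0.3600], E[r] = 3.3600, γ^t·E[r] = 2.688000, running G = 5.888000
t=2: π = [0.3000, 0.3360, 0.3640], E[r] = 3.3280, γ^t·E[r] = 2.129920, running G = 8.017920
t=3: π = [0.3036, 0.3328, 0.3636], E[r] = 3.3344, γ^t·E[r] = 1.707213, running G = 9.725133

G = 9.7251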